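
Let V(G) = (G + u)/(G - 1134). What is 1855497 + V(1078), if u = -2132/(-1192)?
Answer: 30964212159/16688 ≈ 1.8555e+6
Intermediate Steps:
u = 533/298 (u = -2132*(-1/1192) = 533/298 ≈ 1.7886)
V(G) = (533/298 + G)/(-1134 + G) (V(G) = (G + 533/298)/(G - 1134) = (533/298 + G)/(-1134 + G))
1855497 + V(1078) = 1855497 + (533/298 + 1078)/(-1134 + 1078) = 1855497 + (321777/298)/(-56) = 1855497 - 1/56*321777/298 = 1855497 - 321777/16688 = 30964212159/16688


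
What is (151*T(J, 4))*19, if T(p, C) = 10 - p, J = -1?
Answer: 31559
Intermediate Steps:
(151*T(J, 4))*19 = (151*(10 - 1*(-1)))*19 = (151*(10 + 1))*19 = (151*11)*19 = 1661*19 = 31559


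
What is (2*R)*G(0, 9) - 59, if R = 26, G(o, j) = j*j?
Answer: 4153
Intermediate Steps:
G(o, j) = j²
(2*R)*G(0, 9) - 59 = (2*26)*9² - 59 = 52*81 - 59 = 4212 - 59 = 4153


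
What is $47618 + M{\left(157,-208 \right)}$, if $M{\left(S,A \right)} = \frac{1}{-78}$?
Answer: $\frac{3714203}{78} \approx 47618.0$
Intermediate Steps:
$M{\left(S,A \right)} = - \frac{1}{78}$
$47618 + M{\left(157,-208 \right)} = 47618 - \frac{1}{78} = \frac{3714203}{78}$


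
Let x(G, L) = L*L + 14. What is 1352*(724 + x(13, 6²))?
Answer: 2749968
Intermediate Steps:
x(G, L) = 14 + L² (x(G, L) = L² + 14 = 14 + L²)
1352*(724 + x(13, 6²)) = 1352*(724 + (14 + (6²)²)) = 1352*(724 + (14 + 36²)) = 1352*(724 + (14 + 1296)) = 1352*(724 + 1310) = 1352*2034 = 2749968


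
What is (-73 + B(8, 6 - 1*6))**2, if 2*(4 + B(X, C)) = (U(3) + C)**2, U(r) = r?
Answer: 21025/4 ≈ 5256.3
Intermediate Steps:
B(X, C) = -4 + (3 + C)**2/2
(-73 + B(8, 6 - 1*6))**2 = (-73 + (-4 + (3 + (6 - 1*6))**2/2))**2 = (-73 + (-4 + (3 + (6 - 6))**2/2))**2 = (-73 + (-4 + (3 + 0)**2/2))**2 = (-73 + (-4 + (1/2)*3**2))**2 = (-73 + (-4 + (1/2)*9))**2 = (-73 + (-4 + 9/2))**2 = (-73 + 1/2)**2 = (-145/2)**2 = 21025/4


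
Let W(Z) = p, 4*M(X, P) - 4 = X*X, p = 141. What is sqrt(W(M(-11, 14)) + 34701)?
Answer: sqrt(34842) ≈ 186.66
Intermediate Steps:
M(X, P) = 1 + X**2/4 (M(X, P) = 1 + (X*X)/4 = 1 + X**2/4)
W(Z) = 141
sqrt(W(M(-11, 14)) + 34701) = sqrt(141 + 34701) = sqrt(34842)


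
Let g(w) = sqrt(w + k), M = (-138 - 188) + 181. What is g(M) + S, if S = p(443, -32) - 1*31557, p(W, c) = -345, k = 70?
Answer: -31902 + 5*I*sqrt(3) ≈ -31902.0 + 8.6602*I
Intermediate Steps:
M = -145 (M = -326 + 181 = -145)
g(w) = sqrt(70 + w) (g(w) = sqrt(w + 70) = sqrt(70 + w))
S = -31902 (S = -345 - 1*31557 = -345 - 31557 = -31902)
g(M) + S = sqrt(70 - 145) - 31902 = sqrt(-75) - 31902 = 5*I*sqrt(3) - 31902 = -31902 + 5*I*sqrt(3)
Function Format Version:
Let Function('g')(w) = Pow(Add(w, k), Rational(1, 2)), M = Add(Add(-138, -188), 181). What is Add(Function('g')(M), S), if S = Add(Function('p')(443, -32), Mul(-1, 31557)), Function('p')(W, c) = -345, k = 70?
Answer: Add(-31902, Mul(5, I, Pow(3, Rational(1, 2)))) ≈ Add(-31902., Mul(8.6602, I))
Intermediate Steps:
M = -145 (M = Add(-326, 181) = -145)
Function('g')(w) = Pow(Add(70, w), Rational(1, 2)) (Function('g')(w) = Pow(Add(w, 70), Rational(1, 2)) = Pow(Add(70, w), Rational(1, 2)))
S = -31902 (S = Add(-345, Mul(-1, 31557)) = Add(-345, -31557) = -31902)
Add(Function('g')(M), S) = Add(Pow(Add(70, -145), Rational(1, 2)), -31902) = Add(Pow(-75, Rational(1, 2)), -31902) = Add(Mul(5, I, Pow(3, Rational(1, 2))), -31902) = Add(-31902, Mul(5, I, Pow(3, Rational(1, 2))))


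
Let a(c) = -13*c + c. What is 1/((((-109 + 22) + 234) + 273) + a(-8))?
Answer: 1/516 ≈ 0.0019380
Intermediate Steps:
a(c) = -12*c
1/((((-109 + 22) + 234) + 273) + a(-8)) = 1/((((-109 + 22) + 234) + 273) - 12*(-8)) = 1/(((-87 + 234) + 273) + 96) = 1/((147 + 273) + 96) = 1/(420 + 96) = 1/516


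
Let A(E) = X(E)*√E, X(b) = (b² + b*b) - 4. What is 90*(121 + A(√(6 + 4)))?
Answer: 10890 + 1440*10^(¼) ≈ 13451.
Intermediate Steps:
X(b) = -4 + 2*b² (X(b) = (b² + b²) - 4 = 2*b² - 4 = -4 + 2*b²)
A(E) = √E*(-4 + 2*E²) (A(E) = (-4 + 2*E²)*√E = √E*(-4 + 2*E²))
90*(121 + A(√(6 + 4))) = 90*(121 + 2*√(√(6 + 4))*(-2 + (√(6 + 4))²)) = 90*(121 + 2*√(√10)*(-2 + (√10)²)) = 90*(121 + 2*10^(¼)*(-2 + 10)) = 90*(121 + 2*10^(¼)*8) = 90*(121 + 16*10^(¼)) = 10890 + 1440*10^(¼)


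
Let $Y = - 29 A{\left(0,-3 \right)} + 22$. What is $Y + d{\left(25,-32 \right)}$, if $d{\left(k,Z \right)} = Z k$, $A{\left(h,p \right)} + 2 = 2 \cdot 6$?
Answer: $-1068$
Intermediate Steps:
$A{\left(h,p \right)} = 10$ ($A{\left(h,p \right)} = -2 + 2 \cdot 6 = -2 + 12 = 10$)
$Y = -268$ ($Y = \left(-29\right) 10 + 22 = -290 + 22 = -268$)
$Y + d{\left(25,-32 \right)} = -268 - 800 = -1068$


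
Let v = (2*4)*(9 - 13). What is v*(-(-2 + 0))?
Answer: -64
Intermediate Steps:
v = -32 (v = 8*(-4) = -32)
v*(-(-2 + 0)) = -(-32)*(-2 + 0) = -(-32)*(-2) = -32*2 = -64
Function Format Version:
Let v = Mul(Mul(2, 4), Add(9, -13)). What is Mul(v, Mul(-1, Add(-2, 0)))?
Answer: -64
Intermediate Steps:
v = -32 (v = Mul(8, -4) = -32)
Mul(v, Mul(-1, Add(-2, 0))) = Mul(-32, Mul(-1, Add(-2, 0))) = Mul(-32, Mul(-1, -2)) = Mul(-32, 2) = -64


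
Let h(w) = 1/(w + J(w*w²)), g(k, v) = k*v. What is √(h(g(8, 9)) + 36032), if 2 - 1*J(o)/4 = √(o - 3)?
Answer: √(-2882561 + 144128*√373245)/(2*√(-20 + √373245)) ≈ 189.82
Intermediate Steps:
J(o) = 8 - 4*√(-3 + o) (J(o) = 8 - 4*√(o - 3) = 8 - 4*√(-3 + o))
h(w) = 1/(8 + w - 4*√(-3 + w³)) (h(w) = 1/(w + (8 - 4*√(-3 + w*w²))) = 1/(w + (8 - 4*√(-3 + w³))) = 1/(8 + w - 4*√(-3 + w³)))
√(h(g(8, 9)) + 36032) = √(1/(8 + 8*9 - 4*√(-3 + (8*9)³)) + 36032) = √(1/(8 + 72 - 4*√(-3 + 72³)) + 36032) = √(1/(8 + 72 - 4*√(-3 + 373248)) + 36032) = √(1/(8 + 72 - 4*√373245) + 36032) = √(1/(80 - 4*√373245) + 36032) = √(36032 + 1/(80 - 4*√373245))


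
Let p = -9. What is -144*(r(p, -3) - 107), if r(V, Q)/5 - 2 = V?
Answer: 20448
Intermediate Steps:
r(V, Q) = 10 + 5*V
-144*(r(p, -3) - 107) = -144*((10 + 5*(-9)) - 107) = -144*((10 - 45) - 107) = -144*(-35 - 107) = -144*(-142) = 20448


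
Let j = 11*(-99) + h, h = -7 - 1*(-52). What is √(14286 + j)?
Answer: √13242 ≈ 115.07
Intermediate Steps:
h = 45 (h = -7 + 52 = 45)
j = -1044 (j = 11*(-99) + 45 = -1089 + 45 = -1044)
√(14286 + j) = √(14286 - 1044) = √13242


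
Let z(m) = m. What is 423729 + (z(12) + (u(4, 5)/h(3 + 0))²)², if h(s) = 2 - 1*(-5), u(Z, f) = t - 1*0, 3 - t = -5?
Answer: 1017798433/2401 ≈ 4.2391e+5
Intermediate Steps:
t = 8 (t = 3 - 1*(-5) = 3 + 5 = 8)
u(Z, f) = 8 (u(Z, f) = 8 - 1*0 = 8 + 0 = 8)
h(s) = 7 (h(s) = 2 + 5 = 7)
423729 + (z(12) + (u(4, 5)/h(3 + 0))²)² = 423729 + (12 + (8/7)²)² = 423729 + (12 + 64/49)² = 423729 + (652/49)² = 423729 + 425104/2401 = 1017798433/2401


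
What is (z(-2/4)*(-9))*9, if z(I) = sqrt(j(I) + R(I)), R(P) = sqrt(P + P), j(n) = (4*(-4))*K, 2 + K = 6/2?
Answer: -81*sqrt(-16 + I) ≈ -10.12 - 324.16*I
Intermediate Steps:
K = 1 (K = -2 + 6/2 = -2 + 6*(1/2) = -2 + 3 = 1)
j(n) = -16 (j(n) = (4*(-4))*1 = -16*1 = -16)
R(P) = sqrt(2)*sqrt(P) (R(P) = sqrt(2*P) = sqrt(2)*sqrt(P))
z(I) = sqrt(-16 + sqrt(2)*sqrt(I))
(z(-2/4)*(-9))*9 = (sqrt(-16 + sqrt(2)*sqrt(-2/4))*(-9))*9 = (sqrt(-16 + sqrt(2)*sqrt(-2*1/4))*(-9))*9 = (sqrt(-16 + sqrt(2)*sqrt(-1/2))*(-9))*9 = (sqrt(-16 + sqrt(2)*(I*sqrt(2)/2))*(-9))*9 = (sqrt(-16 + I)*(-9))*9 = -9*sqrt(-16 + I)*9 = -81*sqrt(-16 + I)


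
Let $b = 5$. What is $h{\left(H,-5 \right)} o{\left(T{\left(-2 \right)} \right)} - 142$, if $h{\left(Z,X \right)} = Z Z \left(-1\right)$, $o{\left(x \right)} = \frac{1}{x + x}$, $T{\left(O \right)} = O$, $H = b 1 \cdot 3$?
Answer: $- \frac{343}{4} \approx -85.75$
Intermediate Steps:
$H = 15$ ($H = 5 \cdot 1 \cdot 3 = 5 \cdot 3 = 15$)
$o{\left(x \right)} = \frac{1}{2 x}$
$h{\left(Z,X \right)} = - Z^{2}$ ($h{\left(Z,X \right)} = Z^{2} \left(-1\right) = - Z^{2}$)
$h{\left(H,-5 \right)} o{\left(T{\left(-2 \right)} \right)} - 142 = - 15^{2} \frac{1}{2 \left(-2\right)} - 142 = \left(-1\right) 225 \cdot \frac{1}{2} \left(- \frac{1}{2}\right) - 142 = \left(-225\right) \left(- \frac{1}{4}\right) - 142 = \frac{225}{4} - 142 = - \frac{343}{4}$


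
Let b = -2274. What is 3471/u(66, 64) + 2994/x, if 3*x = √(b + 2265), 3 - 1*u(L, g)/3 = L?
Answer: -1157/63 - 2994*I ≈ -18.365 - 2994.0*I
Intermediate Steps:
u(L, g) = 9 - 3*L
x = I (x = √(-2274 + 2265)/3 = √(-9)/3 = (3*I)/3 = I ≈ 1.0*I)
3471/u(66, 64) + 2994/x = 3471/(9 - 3*66) + 2994/I = 3471/(9 - 198) + 2994*(-I) = 3471/(-189) - 2994*I = 3471*(-1/189) - 2994*I = -1157/63 - 2994*I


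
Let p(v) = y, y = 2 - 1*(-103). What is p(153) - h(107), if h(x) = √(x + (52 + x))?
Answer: 105 - √266 ≈ 88.690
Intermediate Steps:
y = 105 (y = 2 + 103 = 105)
h(x) = √(52 + 2*x)
p(v) = 105
p(153) - h(107) = 105 - √(52 + 2*107) = 105 - √(52 + 214) = 105 - √266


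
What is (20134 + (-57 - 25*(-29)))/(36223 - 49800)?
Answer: -20802/13577 ≈ -1.5322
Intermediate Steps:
(20134 + (-57 - 25*(-29)))/(36223 - 49800) = (20134 + (-57 + 725))/(-13577) = (20134 + 668)*(-1/13577) = 20802*(-1/13577) = -20802/13577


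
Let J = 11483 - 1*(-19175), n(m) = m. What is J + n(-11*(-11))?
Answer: 30779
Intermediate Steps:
J = 30658 (J = 11483 + 19175 = 30658)
J + n(-11*(-11)) = 30658 - 11*(-11) = 30658 + 121 = 30779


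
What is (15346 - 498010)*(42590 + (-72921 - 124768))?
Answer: 74860703736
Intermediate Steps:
(15346 - 498010)*(42590 + (-72921 - 124768)) = -482664*(42590 - 197689) = -482664*(-155099) = 74860703736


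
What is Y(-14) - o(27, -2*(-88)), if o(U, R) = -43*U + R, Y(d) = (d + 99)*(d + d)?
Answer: -1395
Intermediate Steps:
Y(d) = 2*d*(99 + d) (Y(d) = (99 + d)*(2*d) = 2*d*(99 + d))
o(U, R) = R - 43*U
Y(-14) - o(27, -2*(-88)) = 2*(-14)*(99 - 14) - (-2*(-88) - 43*27) = 2*(-14)*85 - (176 - 1161) = -2380 - 1*(-985) = -2380 + 985 = -1395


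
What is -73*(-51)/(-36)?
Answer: -1241/12 ≈ -103.42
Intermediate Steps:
-73*(-51)/(-36) = 3723*(-1/36) = -1241/12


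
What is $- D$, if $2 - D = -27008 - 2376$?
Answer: $-29386$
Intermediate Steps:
$D = 29386$ ($D = 2 - \left(-27008 - 2376\right) = 2 - -29384 = 2 + 29384 = 29386$)
$- D = \left(-1\right) 29386 = -29386$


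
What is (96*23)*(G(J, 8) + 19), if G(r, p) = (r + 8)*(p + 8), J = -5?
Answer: 147936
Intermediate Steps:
G(r, p) = (8 + p)*(8 + r) (G(r, p) = (8 + r)*(8 + p) = (8 + p)*(8 + r))
(96*23)*(G(J, 8) + 19) = (96*23)*((64 + 8*8 + 8*(-5) + 8*(-5)) + 19) = 2208*((64 + 64 - 40 - 40) + 19) = 2208*(48 + 19) = 2208*67 = 147936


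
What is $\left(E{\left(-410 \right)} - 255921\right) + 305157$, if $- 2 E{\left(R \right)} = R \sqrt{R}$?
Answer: $49236 + 205 i \sqrt{410} \approx 49236.0 + 4150.9 i$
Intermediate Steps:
$E{\left(R \right)} = - \frac{R^{\frac{3}{2}}}{2}$ ($E{\left(R \right)} = - \frac{R \sqrt{R}}{2} = - \frac{R^{\frac{3}{2}}}{2}$)
$\left(E{\left(-410 \right)} - 255921\right) + 305157 = \left(- \frac{\left(-410\right)^{\frac{3}{2}}}{2} - 255921\right) + 305157 = \left(- \frac{\left(-410\right) i \sqrt{410}}{2} - 255921\right) + 305157 = \left(205 i \sqrt{410} - 255921\right) + 305157 = \left(-255921 + 205 i \sqrt{410}\right) + 305157 = 49236 + 205 i \sqrt{410}$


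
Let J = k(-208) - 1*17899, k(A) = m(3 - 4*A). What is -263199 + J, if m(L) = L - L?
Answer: -281098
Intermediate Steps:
m(L) = 0
k(A) = 0
J = -17899 (J = 0 - 1*17899 = 0 - 17899 = -17899)
-263199 + J = -263199 - 17899 = -281098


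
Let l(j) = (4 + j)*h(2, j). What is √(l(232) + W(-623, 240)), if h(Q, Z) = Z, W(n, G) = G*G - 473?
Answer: 3*√12431 ≈ 334.48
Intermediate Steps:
W(n, G) = -473 + G² (W(n, G) = G² - 473 = -473 + G²)
l(j) = j*(4 + j) (l(j) = (4 + j)*j = j*(4 + j))
√(l(232) + W(-623, 240)) = √(232*(4 + 232) + (-473 + 240²)) = √(232*236 + (-473 + 57600)) = √(54752 + 57127) = √111879 = 3*√12431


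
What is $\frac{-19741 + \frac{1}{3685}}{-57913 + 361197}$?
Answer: $- \frac{18186396}{279400385} \approx -0.065091$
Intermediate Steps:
$\frac{-19741 + \frac{1}{3685}}{-57913 + 361197} = \frac{-19741 + \frac{1}{3685}}{303284} = \left(- \frac{72745584}{3685}\right) \frac{1}{303284} = - \frac{18186396}{279400385}$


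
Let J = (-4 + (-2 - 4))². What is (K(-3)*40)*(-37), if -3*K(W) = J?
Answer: 148000/3 ≈ 49333.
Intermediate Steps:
J = 100 (J = (-4 - 6)² = (-10)² = 100)
K(W) = -100/3 (K(W) = -⅓*100 = -100/3)
(K(-3)*40)*(-37) = -100/3*40*(-37) = -4000/3*(-37) = 148000/3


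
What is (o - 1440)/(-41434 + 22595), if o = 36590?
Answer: -35150/18839 ≈ -1.8658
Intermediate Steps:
(o - 1440)/(-41434 + 22595) = (36590 - 1440)/(-41434 + 22595) = 35150/(-18839) = 35150*(-1/18839) = -35150/18839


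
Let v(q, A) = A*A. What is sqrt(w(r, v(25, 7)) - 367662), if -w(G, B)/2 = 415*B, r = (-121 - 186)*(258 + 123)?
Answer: 2*I*sqrt(102083) ≈ 639.01*I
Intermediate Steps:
r = -116967 (r = -307*381 = -116967)
v(q, A) = A**2
w(G, B) = -830*B
sqrt(w(r, v(25, 7)) - 367662) = sqrt(-830*7**2 - 367662) = sqrt(-830*49 - 367662) = sqrt(-40670 - 367662) = sqrt(-408332) = 2*I*sqrt(102083)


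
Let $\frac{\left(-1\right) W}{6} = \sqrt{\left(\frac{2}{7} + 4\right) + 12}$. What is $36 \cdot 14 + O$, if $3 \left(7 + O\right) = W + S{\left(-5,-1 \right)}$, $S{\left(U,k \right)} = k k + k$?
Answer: $497 - \frac{2 \sqrt{798}}{7} \approx 488.93$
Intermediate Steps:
$W = - \frac{6 \sqrt{798}}{7}$ ($W = - 6 \sqrt{\left(\frac{2}{7} + 4\right) + 12} = - 6 \sqrt{\frac{30}{7} + 12} = - 6 \sqrt{\frac{114}{7}} = - 6 \frac{\sqrt{798}}{7} = - \frac{6 \sqrt{798}}{7} \approx -24.213$)
$S{\left(U,k \right)} = k + k^{2}$ ($S{\left(U,k \right)} = k^{2} + k = k + k^{2}$)
$O = -7 - \frac{2 \sqrt{798}}{7}$ ($O = -7 + \frac{- \frac{6 \sqrt{798}}{7} - \left(1 - 1\right)}{3} = -7 + \frac{- \frac{6 \sqrt{798}}{7} - 0}{3} = -7 + \frac{- \frac{6 \sqrt{798}}{7} + 0}{3} = -7 + \frac{\left(- \frac{6}{7}\right) \sqrt{798}}{3} = -7 - \frac{2 \sqrt{798}}{7} \approx -15.071$)
$36 \cdot 14 + O = 36 \cdot 14 - \left(7 + \frac{2 \sqrt{798}}{7}\right) = 504 - \left(7 + \frac{2 \sqrt{798}}{7}\right) = 497 - \frac{2 \sqrt{798}}{7}$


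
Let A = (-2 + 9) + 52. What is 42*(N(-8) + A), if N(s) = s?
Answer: 2142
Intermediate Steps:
A = 59 (A = 7 + 52 = 59)
42*(N(-8) + A) = 42*(-8 + 59) = 42*51 = 2142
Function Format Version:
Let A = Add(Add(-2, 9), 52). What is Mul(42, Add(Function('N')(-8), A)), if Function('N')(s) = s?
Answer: 2142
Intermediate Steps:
A = 59 (A = Add(7, 52) = 59)
Mul(42, Add(Function('N')(-8), A)) = Mul(42, Add(-8, 59)) = Mul(42, 51) = 2142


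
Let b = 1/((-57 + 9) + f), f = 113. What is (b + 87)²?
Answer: 31990336/4225 ≈ 7571.7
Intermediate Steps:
b = 1/65 (b = 1/((-57 + 9) + 113) = 1/(-48 + 113) = 1/65 ≈ 0.015385)
(b + 87)² = (1/65 + 87)² = (5656/65)² = 31990336/4225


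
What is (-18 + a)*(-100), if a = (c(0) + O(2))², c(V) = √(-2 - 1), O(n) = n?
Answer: 1700 - 400*I*√3 ≈ 1700.0 - 692.82*I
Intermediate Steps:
c(V) = I*√3 (c(V) = √(-3) = I*√3)
a = (2 + I*√3)² (a = (I*√3 + 2)² = (2 + I*√3)² ≈ 1.0 + 6.9282*I)
(-18 + a)*(-100) = (-18 + (2 + I*√3)²)*(-100) = 1800 - 100*(2 + I*√3)²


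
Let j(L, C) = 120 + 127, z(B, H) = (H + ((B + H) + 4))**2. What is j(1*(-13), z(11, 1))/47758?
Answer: 247/47758 ≈ 0.0051719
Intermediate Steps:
z(B, H) = (4 + B + 2*H)**2 (z(B, H) = (H + (4 + B + H))**2 = (4 + B + 2*H)**2)
j(L, C) = 247
j(1*(-13), z(11, 1))/47758 = 247/47758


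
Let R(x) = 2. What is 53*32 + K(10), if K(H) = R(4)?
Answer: 1698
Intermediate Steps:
K(H) = 2
53*32 + K(10) = 53*32 + 2 = 1696 + 2 = 1698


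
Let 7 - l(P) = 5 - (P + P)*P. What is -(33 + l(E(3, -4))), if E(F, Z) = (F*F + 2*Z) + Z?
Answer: -53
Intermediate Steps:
E(F, Z) = F² + 3*Z (E(F, Z) = (F² + 2*Z) + Z = F² + 3*Z)
l(P) = 2 + 2*P² (l(P) = 7 - (5 - (P + P)*P) = 7 - (5 - 2*P*P) = 7 - (5 - 2*P²) = 7 + (-5 + 2*P²) = 2 + 2*P²)
-(33 + l(E(3, -4))) = -(33 + (2 + 2*(3² + 3*(-4))²)) = -(33 + (2 + 2*(9 - 12)²)) = -(33 + (2 + 2*(-3)²)) = -(33 + (2 + 2*9)) = -(33 + (2 + 18)) = -(33 + 20) = -1*53 = -53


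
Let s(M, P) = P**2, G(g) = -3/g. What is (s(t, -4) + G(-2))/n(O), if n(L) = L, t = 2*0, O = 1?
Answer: 35/2 ≈ 17.500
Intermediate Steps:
t = 0
(s(t, -4) + G(-2))/n(O) = ((-4)**2 - 3/(-2))/1 = 1*(16 - 3*(-1/2)) = 1*(16 + 3/2) = 1*(35/2) = 35/2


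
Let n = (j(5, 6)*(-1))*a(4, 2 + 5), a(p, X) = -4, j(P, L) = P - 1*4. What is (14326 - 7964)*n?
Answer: 25448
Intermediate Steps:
j(P, L) = -4 + P (j(P, L) = P - 4 = -4 + P)
n = 4 (n = ((-4 + 5)*(-1))*(-4) = (1*(-1))*(-4) = -1*(-4) = 4)
(14326 - 7964)*n = (14326 - 7964)*4 = 6362*4 = 25448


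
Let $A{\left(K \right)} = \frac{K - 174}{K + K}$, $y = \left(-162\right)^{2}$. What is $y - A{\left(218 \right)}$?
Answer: $\frac{2860585}{109} \approx 26244.0$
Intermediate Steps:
$y = 26244$
$A{\left(K \right)} = \frac{-174 + K}{2 K}$
$y - A{\left(218 \right)} = 26244 - \frac{-174 + 218}{2 \cdot 218} = 26244 - \frac{1}{2} \cdot \frac{1}{218} \cdot 44 = 26244 - \frac{11}{109} = \frac{2860585}{109}$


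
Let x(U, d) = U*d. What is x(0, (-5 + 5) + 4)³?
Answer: 0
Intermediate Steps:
x(0, (-5 + 5) + 4)³ = (0*((-5 + 5) + 4))³ = (0*(0 + 4))³ = (0*4)³ = 0³ = 0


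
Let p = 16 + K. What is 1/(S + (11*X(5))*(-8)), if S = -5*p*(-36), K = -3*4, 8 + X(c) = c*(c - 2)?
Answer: 1/104 ≈ 0.0096154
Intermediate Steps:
X(c) = -8 + c*(-2 + c) (X(c) = -8 + c*(c - 2) = -8 + c*(-2 + c))
K = -12
p = 4 (p = 16 - 12 = 4)
S = 720 (S = -5*4*(-36) = -20*(-36) = 720)
1/(S + (11*X(5))*(-8)) = 1/(720 + (11*(-8 + 5**2 - 2*5))*(-8)) = 1/(720 + (11*(-8 + 25 - 10))*(-8)) = 1/(720 + (11*7)*(-8)) = 1/(720 + 77*(-8)) = 1/(720 - 616) = 1/104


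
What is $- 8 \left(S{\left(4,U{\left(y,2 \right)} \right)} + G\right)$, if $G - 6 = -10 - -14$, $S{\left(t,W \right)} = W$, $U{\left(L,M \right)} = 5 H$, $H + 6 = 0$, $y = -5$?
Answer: $160$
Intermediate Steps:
$H = -6$ ($H = -6 + 0 = -6$)
$U{\left(L,M \right)} = -30$ ($U{\left(L,M \right)} = 5 \left(-6\right) = -30$)
$G = 10$ ($G = 6 - -4 = 6 + \left(-10 + 14\right) = 6 + 4 = 10$)
$- 8 \left(S{\left(4,U{\left(y,2 \right)} \right)} + G\right) = - 8 \left(-30 + 10\right) = \left(-8\right) \left(-20\right) = 160$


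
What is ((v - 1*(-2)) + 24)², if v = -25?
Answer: 1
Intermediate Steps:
((v - 1*(-2)) + 24)² = ((-25 - 1*(-2)) + 24)² = ((-25 + 2) + 24)² = (-23 + 24)² = 1² = 1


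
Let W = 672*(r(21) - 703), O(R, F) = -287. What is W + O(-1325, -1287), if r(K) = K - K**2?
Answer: -754943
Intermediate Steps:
W = -754656 (W = 672*(21*(1 - 1*21) - 703) = 672*(21*(1 - 21) - 703) = 672*(21*(-20) - 703) = 672*(-420 - 703) = 672*(-1123) = -754656)
W + O(-1325, -1287) = -754656 - 287 = -754943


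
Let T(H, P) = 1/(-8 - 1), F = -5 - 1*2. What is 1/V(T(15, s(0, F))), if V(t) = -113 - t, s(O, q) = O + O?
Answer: -9/1016 ≈ -0.0088583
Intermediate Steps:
F = -7 (F = -5 - 2 = -7)
s(O, q) = 2*O
T(H, P) = -⅑ (T(H, P) = 1/(-9) = -⅑)
1/V(T(15, s(0, F))) = 1/(-113 - 1*(-⅑)) = 1/(-113 + ⅑) = 1/(-1016/9) = -9/1016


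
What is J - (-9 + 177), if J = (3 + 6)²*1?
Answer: -87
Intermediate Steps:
J = 81 (J = 9²*1 = 81*1 = 81)
J - (-9 + 177) = 81 - (-9 + 177) = 81 - 1*168 = 81 - 168 = -87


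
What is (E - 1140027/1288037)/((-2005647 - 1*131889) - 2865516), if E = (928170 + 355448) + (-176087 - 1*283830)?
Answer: -176826037485/1074019348154 ≈ -0.16464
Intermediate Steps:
E = 823701 (E = 1283618 + (-176087 - 283830) = 1283618 - 459917 = 823701)
(E - 1140027/1288037)/((-2005647 - 1*131889) - 2865516) = (823701 - 1140027/1288037)/((-2005647 - 1*131889) - 2865516) = (823701 - 1140027*1/1288037)/((-2005647 - 131889) - 2865516) = (823701 - 1140027/1288037)/(-2137536 - 2865516) = (1060956224910/1288037)/(-5003052) = (1060956224910/1288037)*(-1/5003052) = -176826037485/1074019348154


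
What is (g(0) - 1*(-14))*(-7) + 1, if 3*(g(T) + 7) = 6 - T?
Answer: -62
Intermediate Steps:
g(T) = -5 - T/3 (g(T) = -7 + (6 - T)/3 = -7 + (2 - T/3) = -5 - T/3)
(g(0) - 1*(-14))*(-7) + 1 = ((-5 - ⅓*0) - 1*(-14))*(-7) + 1 = ((-5 + 0) + 14)*(-7) + 1 = (-5 + 14)*(-7) + 1 = 9*(-7) + 1 = -63 + 1 = -62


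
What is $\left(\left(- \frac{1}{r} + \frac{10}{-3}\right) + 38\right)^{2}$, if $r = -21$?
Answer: $\frac{59049}{49} \approx 1205.1$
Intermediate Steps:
$\left(\left(- \frac{1}{r} + \frac{10}{-3}\right) + 38\right)^{2} = \left(\left(- \frac{1}{-21} + \frac{10}{-3}\right) + 38\right)^{2} = \left(\left(\left(-1\right) \left(- \frac{1}{21}\right) + 10 \left(- \frac{1}{3}\right)\right) + 38\right)^{2} = \left(\left(\frac{1}{21} - \frac{10}{3}\right) + 38\right)^{2} = \left(- \frac{23}{7} + 38\right)^{2} = \left(\frac{243}{7}\right)^{2} = \frac{59049}{49}$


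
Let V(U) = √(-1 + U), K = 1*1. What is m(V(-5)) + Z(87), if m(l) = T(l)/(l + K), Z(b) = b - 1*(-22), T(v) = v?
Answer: (-109*I + 110*√6)/(√6 - I) ≈ 109.86 + 0.34993*I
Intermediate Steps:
Z(b) = 22 + b (Z(b) = b + 22 = 22 + b)
K = 1
m(l) = l/(1 + l) (m(l) = l/(l + 1) = l/(1 + l))
m(V(-5)) + Z(87) = √(-1 - 5)/(1 + √(-1 - 5)) + (22 + 87) = √(-6)/(1 + √(-6)) + 109 = (I*√6)/(1 + I*√6) + 109 = I*√6/(1 + I*√6) + 109 = 109 + I*√6/(1 + I*√6)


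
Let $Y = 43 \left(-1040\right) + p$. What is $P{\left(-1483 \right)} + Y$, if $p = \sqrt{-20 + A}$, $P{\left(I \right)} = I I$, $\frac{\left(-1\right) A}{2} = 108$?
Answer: $2154569 + 2 i \sqrt{59} \approx 2.1546 \cdot 10^{6} + 15.362 i$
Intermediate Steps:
$A = -216$ ($A = \left(-2\right) 108 = -216$)
$P{\left(I \right)} = I^{2}$
$p = 2 i \sqrt{59}$ ($p = \sqrt{-20 - 216} = \sqrt{-236} = 2 i \sqrt{59} \approx 15.362 i$)
$Y = -44720 + 2 i \sqrt{59}$ ($Y = 43 \left(-1040\right) + 2 i \sqrt{59} = -44720 + 2 i \sqrt{59} \approx -44720.0 + 15.362 i$)
$P{\left(-1483 \right)} + Y = \left(-1483\right)^{2} - \left(44720 - 2 i \sqrt{59}\right) = 2199289 - \left(44720 - 2 i \sqrt{59}\right) = 2154569 + 2 i \sqrt{59}$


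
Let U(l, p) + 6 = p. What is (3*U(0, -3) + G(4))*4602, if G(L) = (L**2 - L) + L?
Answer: -50622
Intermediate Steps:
U(l, p) = -6 + p
G(L) = L**2
(3*U(0, -3) + G(4))*4602 = (3*(-6 - 3) + 4**2)*4602 = (3*(-9) + 16)*4602 = (-27 + 16)*4602 = -11*4602 = -50622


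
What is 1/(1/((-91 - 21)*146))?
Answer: -16352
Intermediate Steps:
1/(1/((-91 - 21)*146)) = 1/(1/(-112*146)) = 1/(1/(-16352)) = 1/(-1/16352) = -16352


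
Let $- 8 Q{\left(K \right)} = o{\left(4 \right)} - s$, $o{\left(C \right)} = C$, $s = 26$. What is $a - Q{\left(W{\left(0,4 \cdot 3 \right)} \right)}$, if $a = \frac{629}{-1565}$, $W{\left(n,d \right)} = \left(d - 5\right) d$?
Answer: $- \frac{19731}{6260} \approx -3.1519$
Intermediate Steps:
$W{\left(n,d \right)} = d \left(-5 + d\right)$ ($W{\left(n,d \right)} = \left(-5 + d\right) d = d \left(-5 + d\right)$)
$a = - \frac{629}{1565}$ ($a = 629 \left(- \frac{1}{1565}\right) = - \frac{629}{1565} \approx -0.40192$)
$Q{\left(K \right)} = \frac{11}{4}$ ($Q{\left(K \right)} = - \frac{4 - 26}{8} = \left(- \frac{1}{8}\right) \left(-22\right) = \frac{11}{4}$)
$a - Q{\left(W{\left(0,4 \cdot 3 \right)} \right)} = - \frac{629}{1565} - \frac{11}{4} = - \frac{19731}{6260}$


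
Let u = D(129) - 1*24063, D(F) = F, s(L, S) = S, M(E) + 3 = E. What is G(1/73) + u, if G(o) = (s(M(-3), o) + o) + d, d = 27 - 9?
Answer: -1745866/73 ≈ -23916.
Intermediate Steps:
M(E) = -3 + E
d = 18
G(o) = 18 + 2*o (G(o) = (o + o) + 18 = 2*o + 18 = 18 + 2*o)
u = -23934 (u = 129 - 1*24063 = 129 - 24063 = -23934)
G(1/73) + u = (18 + 2/73) - 23934 = 1316/73 - 23934 = -1745866/73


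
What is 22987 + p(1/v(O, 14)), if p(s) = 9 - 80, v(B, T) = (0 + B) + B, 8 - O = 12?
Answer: 22916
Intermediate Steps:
O = -4 (O = 8 - 1*12 = 8 - 12 = -4)
v(B, T) = 2*B (v(B, T) = B + B = 2*B)
p(s) = -71
22987 + p(1/v(O, 14)) = 22987 - 71 = 22916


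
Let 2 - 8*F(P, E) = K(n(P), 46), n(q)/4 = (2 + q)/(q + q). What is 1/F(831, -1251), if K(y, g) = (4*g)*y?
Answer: -3324/152441 ≈ -0.021805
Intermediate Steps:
n(q) = 2*(2 + q)/q (n(q) = 4*((2 + q)/(q + q)) = 4*((2 + q)/((2*q))) = 4*((2 + q)*(1/(2*q))) = 4*((2 + q)/(2*q)) = 2*(2 + q)/q)
K(y, g) = 4*g*y
F(P, E) = -183/4 - 92/P (F(P, E) = ¼ - 46*(2 + 4/P)/2 = ¼ - (368 + 736/P)/8 = ¼ + (-46 - 92/P) = -183/4 - 92/P)
1/F(831, -1251) = 1/(-183/4 - 92/831) = 1/(-152441/3324) = -3324/152441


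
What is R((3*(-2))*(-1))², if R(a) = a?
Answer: 36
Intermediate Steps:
R((3*(-2))*(-1))² = ((3*(-2))*(-1))² = (-6*(-1))² = 6² = 36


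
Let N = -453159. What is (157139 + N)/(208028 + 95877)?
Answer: -3116/3199 ≈ -0.97405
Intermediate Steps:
(157139 + N)/(208028 + 95877) = (157139 - 453159)/(208028 + 95877) = -296020/303905 = -296020*1/303905 = -3116/3199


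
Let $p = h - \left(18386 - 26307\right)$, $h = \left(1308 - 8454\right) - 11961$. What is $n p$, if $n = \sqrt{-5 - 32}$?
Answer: $- 11186 i \sqrt{37} \approx - 68042.0 i$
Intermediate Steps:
$h = -19107$ ($h = -7146 - 11961 = -19107$)
$n = i \sqrt{37}$ ($n = \sqrt{-37} = i \sqrt{37} \approx 6.0828 i$)
$p = -11186$ ($p = -19107 - \left(18386 - 26307\right) = -19107 - -7921 = -19107 + 7921 = -11186$)
$n p = i \sqrt{37} \left(-11186\right) = - 11186 i \sqrt{37}$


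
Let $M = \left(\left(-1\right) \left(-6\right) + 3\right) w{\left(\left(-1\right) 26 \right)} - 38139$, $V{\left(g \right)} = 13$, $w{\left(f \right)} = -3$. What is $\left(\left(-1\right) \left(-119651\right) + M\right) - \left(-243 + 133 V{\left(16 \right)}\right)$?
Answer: $79999$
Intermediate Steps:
$M = -38166$ ($M = \left(\left(-1\right) \left(-6\right) + 3\right) \left(-3\right) - 38139 = \left(6 + 3\right) \left(-3\right) - 38139 = 9 \left(-3\right) - 38139 = -27 - 38139 = -38166$)
$\left(\left(-1\right) \left(-119651\right) + M\right) - \left(-243 + 133 V{\left(16 \right)}\right) = \left(\left(-1\right) \left(-119651\right) - 38166\right) + \left(\left(-133\right) 13 + 243\right) = \left(119651 - 38166\right) + \left(-1729 + 243\right) = 81485 - 1486 = 79999$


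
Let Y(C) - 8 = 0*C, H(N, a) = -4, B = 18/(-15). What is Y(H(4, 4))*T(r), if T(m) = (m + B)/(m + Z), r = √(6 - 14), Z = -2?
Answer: 104/15 - 16*I*√2/15 ≈ 6.9333 - 1.5085*I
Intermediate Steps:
B = -6/5 (B = 18*(-1/15) = -6/5 ≈ -1.2000)
Y(C) = 8 (Y(C) = 8 + 0*C = 8 + 0 = 8)
r = 2*I*√2 (r = √(-8) = 2*I*√2 ≈ 2.8284*I)
T(m) = (-6/5 + m)/(-2 + m) (T(m) = (m - 6/5)/(m - 2) = (-6/5 + m)/(-2 + m))
Y(H(4, 4))*T(r) = 8*((-6/5 + 2*I*√2)/(-2 + 2*I*√2)) = 8*(-6/5 + 2*I*√2)/(-2 + 2*I*√2)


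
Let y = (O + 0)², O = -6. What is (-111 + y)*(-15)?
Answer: 1125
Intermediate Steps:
y = 36 (y = (-6 + 0)² = (-6)² = 36)
(-111 + y)*(-15) = (-111 + 36)*(-15) = -75*(-15) = 1125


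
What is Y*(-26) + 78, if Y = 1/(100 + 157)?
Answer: 20020/257 ≈ 77.899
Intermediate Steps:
Y = 1/257 ≈ 0.0038911
Y*(-26) + 78 = (1/257)*(-26) + 78 = -26/257 + 78 = 20020/257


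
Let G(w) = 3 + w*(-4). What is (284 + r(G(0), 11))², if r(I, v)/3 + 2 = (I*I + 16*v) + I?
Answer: 708964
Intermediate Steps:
G(w) = 3 - 4*w
r(I, v) = -6 + 3*I + 3*I² + 48*v (r(I, v) = -6 + 3*((I*I + 16*v) + I) = -6 + 3*((I² + 16*v) + I) = -6 + 3*(I + I² + 16*v) = -6 + (3*I + 3*I² + 48*v) = -6 + 3*I + 3*I² + 48*v)
(284 + r(G(0), 11))² = (284 + (-6 + 3*(3 - 4*0) + 3*(3 - 4*0)² + 48*11))² = (284 + (-6 + 3*(3 + 0) + 3*(3 + 0)² + 528))² = (284 + (-6 + 3*3 + 3*3² + 528))² = (284 + (-6 + 9 + 3*9 + 528))² = (284 + (-6 + 9 + 27 + 528))² = (284 + 558)² = 842² = 708964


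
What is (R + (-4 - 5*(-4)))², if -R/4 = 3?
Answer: 16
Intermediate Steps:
R = -12 (R = -4*3 = -12)
(R + (-4 - 5*(-4)))² = (-12 + (-4 - 5*(-4)))² = (-12 + (-4 + 20))² = (-12 + 16)² = 4² = 16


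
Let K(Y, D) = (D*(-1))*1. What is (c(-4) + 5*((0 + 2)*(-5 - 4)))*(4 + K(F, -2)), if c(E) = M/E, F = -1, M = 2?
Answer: -543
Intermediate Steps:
c(E) = 2/E
K(Y, D) = -D (K(Y, D) = -D*1 = -D)
(c(-4) + 5*((0 + 2)*(-5 - 4)))*(4 + K(F, -2)) = (2/(-4) + 5*((0 + 2)*(-5 - 4)))*(4 - 1*(-2)) = (2*(-¼) + 5*(2*(-9)))*(4 + 2) = (-½ + 5*(-18))*6 = (-½ - 90)*6 = -181/2*6 = -543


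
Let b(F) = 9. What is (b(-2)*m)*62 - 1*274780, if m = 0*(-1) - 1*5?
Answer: -277570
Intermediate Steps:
m = -5 (m = 0 - 5 = -5)
(b(-2)*m)*62 - 1*274780 = (9*(-5))*62 - 1*274780 = -45*62 - 274780 = -2790 - 274780 = -277570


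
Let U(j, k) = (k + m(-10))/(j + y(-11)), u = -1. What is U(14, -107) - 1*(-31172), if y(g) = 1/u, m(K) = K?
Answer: 31163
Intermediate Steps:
y(g) = -1 (y(g) = 1/(-1) = -1)
U(j, k) = (-10 + k)/(-1 + j) (U(j, k) = (k - 10)/(j - 1) = (-10 + k)/(-1 + j))
U(14, -107) - 1*(-31172) = (-10 - 107)/(-1 + 14) - 1*(-31172) = -117/13 + 31172 = (1/13)*(-117) + 31172 = -9 + 31172 = 31163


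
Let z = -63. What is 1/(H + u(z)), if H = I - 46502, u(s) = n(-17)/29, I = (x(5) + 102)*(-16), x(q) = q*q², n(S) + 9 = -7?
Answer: -29/1453902 ≈ -1.9946e-5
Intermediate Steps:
n(S) = -16 (n(S) = -9 - 7 = -16)
x(q) = q³
I = -3632 (I = (5³ + 102)*(-16) = (125 + 102)*(-16) = 227*(-16) = -3632)
u(s) = -16/29
H = -50134 (H = -3632 - 46502 = -50134)
1/(H + u(z)) = 1/(-50134 - 16/29) = 1/(-1453902/29) = -29/1453902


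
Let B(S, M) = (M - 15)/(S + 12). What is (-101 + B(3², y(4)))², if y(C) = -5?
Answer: 4583881/441 ≈ 10394.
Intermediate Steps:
B(S, M) = (-15 + M)/(12 + S)
(-101 + B(3², y(4)))² = (-101 + (-15 - 5)/(12 + 3²))² = (-101 - 20/(12 + 9))² = (-101 - 20/21)² = (-2141/21)² = 4583881/441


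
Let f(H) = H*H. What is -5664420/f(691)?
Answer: -5664420/477481 ≈ -11.863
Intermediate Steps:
f(H) = H²
-5664420/f(691) = -5664420/(691²) = -5664420/477481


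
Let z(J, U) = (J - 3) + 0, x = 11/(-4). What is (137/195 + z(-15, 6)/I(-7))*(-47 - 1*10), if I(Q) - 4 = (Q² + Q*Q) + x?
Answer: -766631/25805 ≈ -29.709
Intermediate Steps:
x = -11/4 (x = 11*(-¼) = -11/4 ≈ -2.7500)
z(J, U) = -3 + J (z(J, U) = (-3 + J) + 0 = -3 + J)
I(Q) = 5/4 + 2*Q² (I(Q) = 4 + ((Q² + Q*Q) - 11/4) = 4 + ((Q² + Q²) - 11/4) = 4 + (2*Q² - 11/4) = 4 + (-11/4 + 2*Q²) = 5/4 + 2*Q²)
(137/195 + z(-15, 6)/I(-7))*(-47 - 1*10) = (137/195 + (-3 - 15)/(5/4 + 2*(-7)²))*(-47 - 1*10) = (137*(1/195) - 18/(5/4 + 2*49))*(-47 - 10) = (137/195 - 18/(5/4 + 98))*(-57) = (137/195 - 18/397/4)*(-57) = (137/195 - 18*4/397)*(-57) = (137/195 - 72/397)*(-57) = (40349/77415)*(-57) = -766631/25805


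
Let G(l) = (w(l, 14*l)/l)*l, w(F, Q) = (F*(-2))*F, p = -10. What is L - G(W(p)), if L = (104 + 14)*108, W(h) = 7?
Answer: 12842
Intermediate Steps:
w(F, Q) = -2*F**2 (w(F, Q) = (-2*F)*F = -2*F**2)
G(l) = -2*l**2 (G(l) = ((-2*l**2)/l)*l = (-2*l)*l = -2*l**2)
L = 12744 (L = 118*108 = 12744)
L - G(W(p)) = 12744 - (-2)*7**2 = 12744 - (-2)*49 = 12744 - 1*(-98) = 12744 + 98 = 12842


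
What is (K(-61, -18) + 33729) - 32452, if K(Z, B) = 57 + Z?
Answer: 1273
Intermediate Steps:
(K(-61, -18) + 33729) - 32452 = ((57 - 61) + 33729) - 32452 = (-4 + 33729) - 32452 = 33725 - 32452 = 1273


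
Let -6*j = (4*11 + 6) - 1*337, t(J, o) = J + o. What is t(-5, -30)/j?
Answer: -30/41 ≈ -0.73171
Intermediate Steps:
j = 287/6 (j = -((4*11 + 6) - 1*337)/6 = -((44 + 6) - 337)/6 = -(50 - 337)/6 = -⅙*(-287) = 287/6 ≈ 47.833)
t(-5, -30)/j = (-5 - 30)/(287/6) = -35*6/287 = -30/41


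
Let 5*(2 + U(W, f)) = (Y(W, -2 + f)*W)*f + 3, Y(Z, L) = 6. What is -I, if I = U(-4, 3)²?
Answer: -6241/25 ≈ -249.64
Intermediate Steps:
U(W, f) = -7/5 + 6*W*f/5 (U(W, f) = -2 + ((6*W)*f + 3)/5 = -2 + (6*W*f + 3)/5 = -2 + (3 + 6*W*f)/5 = -2 + (⅗ + 6*W*f/5) = -7/5 + 6*W*f/5)
I = 6241/25 (I = (-7/5 + (6/5)*(-4)*3)² = (-7/5 - 72/5)² = (-79/5)² = 6241/25 ≈ 249.64)
-I = -1*6241/25 = -6241/25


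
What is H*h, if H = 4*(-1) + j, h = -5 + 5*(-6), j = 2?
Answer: 70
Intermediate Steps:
h = -35 (h = -5 - 30 = -35)
H = -2 (H = 4*(-1) + 2 = -4 + 2 = -2)
H*h = -2*(-35) = 70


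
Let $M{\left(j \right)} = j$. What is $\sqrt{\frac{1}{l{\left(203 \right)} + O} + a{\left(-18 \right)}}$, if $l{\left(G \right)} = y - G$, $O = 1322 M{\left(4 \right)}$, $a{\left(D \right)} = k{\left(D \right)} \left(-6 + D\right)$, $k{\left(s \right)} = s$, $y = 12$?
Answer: $\frac{\sqrt{11223109785}}{5097} \approx 20.785$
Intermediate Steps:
$a{\left(D \right)} = D \left(-6 + D\right)$
$O = 5288$ ($O = 1322 \cdot 4 = 5288$)
$l{\left(G \right)} = 12 - G$
$\sqrt{\frac{1}{l{\left(203 \right)} + O} + a{\left(-18 \right)}} = \sqrt{\frac{1}{\left(12 - 203\right) + 5288} - 18 \left(-6 - 18\right)} = \sqrt{\frac{1}{\left(12 - 203\right) + 5288} - -432} = \sqrt{\frac{1}{-191 + 5288} + 432} = \sqrt{\frac{1}{5097} + 432} = \sqrt{\frac{2201905}{5097}} = \frac{\sqrt{11223109785}}{5097}$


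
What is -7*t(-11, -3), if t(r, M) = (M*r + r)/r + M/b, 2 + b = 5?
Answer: 21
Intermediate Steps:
b = 3 (b = -2 + 5 = 3)
t(r, M) = M/3 + (r + M*r)/r (t(r, M) = (M*r + r)/r + M/3 = (r + M*r)/r + M*(1/3) = (r + M*r)/r + M/3 = M/3 + (r + M*r)/r)
-7*t(-11, -3) = -7*(1 + (4/3)*(-3)) = -7*(1 - 4) = -7*(-3) = 21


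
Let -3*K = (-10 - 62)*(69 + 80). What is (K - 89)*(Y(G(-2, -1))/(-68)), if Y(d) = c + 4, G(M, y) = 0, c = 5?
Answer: -31383/68 ≈ -461.51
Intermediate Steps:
Y(d) = 9 (Y(d) = 5 + 4 = 9)
K = 3576 (K = -(-10 - 62)*(69 + 80)/3 = -(-24)*149 = -⅓*(-10728) = 3576)
(K - 89)*(Y(G(-2, -1))/(-68)) = (3576 - 89)*(9/(-68)) = 3487*(9*(-1/68)) = 3487*(-9/68) = -31383/68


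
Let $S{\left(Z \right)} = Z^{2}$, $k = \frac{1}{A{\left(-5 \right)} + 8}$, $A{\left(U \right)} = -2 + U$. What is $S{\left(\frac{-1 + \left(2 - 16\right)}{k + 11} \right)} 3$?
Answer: $\frac{75}{16} \approx 4.6875$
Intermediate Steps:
$k = 1$ ($k = \frac{1}{\left(-2 - 5\right) + 8} = \frac{1}{-7 + 8} = 1^{-1} = 1$)
$S{\left(\frac{-1 + \left(2 - 16\right)}{k + 11} \right)} 3 = \left(\frac{-1 + \left(2 - 16\right)}{1 + 11}\right)^{2} \cdot 3 = \left(\frac{-1 + \left(2 - 16\right)}{12}\right)^{2} \cdot 3 = \left(\left(-1 - 14\right) \frac{1}{12}\right)^{2} \cdot 3 = \left(\left(-15\right) \frac{1}{12}\right)^{2} \cdot 3 = \left(- \frac{5}{4}\right)^{2} \cdot 3 = \frac{25}{16} \cdot 3 = \frac{75}{16}$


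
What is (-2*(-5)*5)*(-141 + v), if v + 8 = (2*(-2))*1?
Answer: -7650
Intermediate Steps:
v = -12 (v = -8 + (2*(-2))*1 = -8 - 4*1 = -8 - 4 = -12)
(-2*(-5)*5)*(-141 + v) = (-2*(-5)*5)*(-141 - 12) = (10*5)*(-153) = 50*(-153) = -7650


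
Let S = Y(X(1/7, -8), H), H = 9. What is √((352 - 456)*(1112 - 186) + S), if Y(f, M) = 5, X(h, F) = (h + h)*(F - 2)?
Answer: I*√96299 ≈ 310.32*I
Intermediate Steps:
X(h, F) = 2*h*(-2 + F) (X(h, F) = (2*h)*(-2 + F) = 2*h*(-2 + F))
S = 5
√((352 - 456)*(1112 - 186) + S) = √((352 - 456)*(1112 - 186) + 5) = √(-104*926 + 5) = √(-96304 + 5) = √(-96299) = I*√96299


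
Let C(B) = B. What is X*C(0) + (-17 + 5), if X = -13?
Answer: -12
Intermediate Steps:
X*C(0) + (-17 + 5) = -13*0 + (-17 + 5) = 0 - 12 = -12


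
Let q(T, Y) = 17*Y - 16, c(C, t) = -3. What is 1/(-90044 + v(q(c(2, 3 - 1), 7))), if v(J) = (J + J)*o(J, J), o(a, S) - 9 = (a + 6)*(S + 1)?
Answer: 1/2247026 ≈ 4.4503e-7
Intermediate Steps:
q(T, Y) = -16 + 17*Y
o(a, S) = 9 + (1 + S)*(6 + a) (o(a, S) = 9 + (a + 6)*(S + 1) = 9 + (6 + a)*(1 + S) = 9 + (1 + S)*(6 + a))
v(J) = 2*J*(15 + J**2 + 7*J) (v(J) = (J + J)*(15 + J + 6*J + J*J) = (2*J)*(15 + J + 6*J + J**2) = (2*J)*(15 + J**2 + 7*J) = 2*J*(15 + J**2 + 7*J))
1/(-90044 + v(q(c(2, 3 - 1), 7))) = 1/(-90044 + 2*(-16 + 17*7)*(15 + (-16 + 17*7)**2 + 7*(-16 + 17*7))) = 1/(-90044 + 2*(-16 + 119)*(15 + (-16 + 119)**2 + 7*(-16 + 119))) = 1/(-90044 + 2*103*(15 + 103**2 + 7*103)) = 1/(-90044 + 2*103*(15 + 10609 + 721)) = 1/(-90044 + 2*103*11345) = 1/(-90044 + 2337070) = 1/2247026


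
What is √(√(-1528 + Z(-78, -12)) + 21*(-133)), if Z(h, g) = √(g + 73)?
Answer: √(-2793 + √(-1528 + √61)) ≈ 0.3689 + 52.85*I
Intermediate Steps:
Z(h, g) = √(73 + g)
√(√(-1528 + Z(-78, -12)) + 21*(-133)) = √(√(-1528 + √(73 - 12)) + 21*(-133)) = √(√(-1528 + √61) - 2793) = √(-2793 + √(-1528 + √61))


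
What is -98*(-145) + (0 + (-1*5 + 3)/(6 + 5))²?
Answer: 1719414/121 ≈ 14210.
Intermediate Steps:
-98*(-145) + (0 + (-1*5 + 3)/(6 + 5))² = 14210 + (0 + (-5 + 3)/11)² = 14210 + (0 - 2*1/11)² = 14210 + (0 - 2/11)² = 14210 + (-2/11)² = 14210 + 4/121 = 1719414/121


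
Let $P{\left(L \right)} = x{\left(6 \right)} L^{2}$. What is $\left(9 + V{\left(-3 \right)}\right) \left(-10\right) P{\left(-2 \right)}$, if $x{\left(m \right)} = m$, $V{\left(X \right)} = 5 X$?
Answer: $1440$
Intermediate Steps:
$P{\left(L \right)} = 6 L^{2}$
$\left(9 + V{\left(-3 \right)}\right) \left(-10\right) P{\left(-2 \right)} = \left(9 + 5 \left(-3\right)\right) \left(-10\right) 6 \left(-2\right)^{2} = \left(9 - 15\right) \left(-10\right) 6 \cdot 4 = \left(-6\right) \left(-10\right) 24 = 60 \cdot 24 = 1440$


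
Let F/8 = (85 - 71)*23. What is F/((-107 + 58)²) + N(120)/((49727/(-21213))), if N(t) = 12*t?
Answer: -10459225424/17056361 ≈ -613.22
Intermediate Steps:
F = 2576 (F = 8*((85 - 71)*23) = 8*(14*23) = 8*322 = 2576)
F/((-107 + 58)²) + N(120)/((49727/(-21213))) = 2576/((-107 + 58)²) + (12*120)/((49727/(-21213))) = 2576/((-49)²) + 1440/((49727*(-1/21213))) = 2576/2401 + 1440/(-49727/21213) = 2576*(1/2401) + 1440*(-21213/49727) = 368/343 - 30546720/49727 = -10459225424/17056361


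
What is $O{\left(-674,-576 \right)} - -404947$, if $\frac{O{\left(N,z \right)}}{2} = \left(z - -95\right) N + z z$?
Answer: $1716887$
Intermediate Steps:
$O{\left(N,z \right)} = 2 z^{2} + 2 N \left(95 + z\right)$ ($O{\left(N,z \right)} = 2 \left(\left(z - -95\right) N + z z\right) = 2 \left(\left(z + 95\right) N + z^{2}\right) = 2 \left(\left(95 + z\right) N + z^{2}\right) = 2 \left(N \left(95 + z\right) + z^{2}\right) = 2 \left(z^{2} + N \left(95 + z\right)\right) = 2 z^{2} + 2 N \left(95 + z\right)$)
$O{\left(-674,-576 \right)} - -404947 = \left(2 \left(-576\right)^{2} + 190 \left(-674\right) + 2 \left(-674\right) \left(-576\right)\right) - -404947 = \left(2 \cdot 331776 - 128060 + 776448\right) + 404947 = \left(663552 - 128060 + 776448\right) + 404947 = 1311940 + 404947 = 1716887$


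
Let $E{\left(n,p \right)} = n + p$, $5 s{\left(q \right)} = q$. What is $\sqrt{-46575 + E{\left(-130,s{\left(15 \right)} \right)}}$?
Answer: $i \sqrt{46702} \approx 216.11 i$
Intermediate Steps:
$s{\left(q \right)} = \frac{q}{5}$
$\sqrt{-46575 + E{\left(-130,s{\left(15 \right)} \right)}} = \sqrt{-46575 + \left(-130 + \frac{1}{5} \cdot 15\right)} = \sqrt{-46575 + \left(-130 + 3\right)} = \sqrt{-46575 - 127} = \sqrt{-46702} = i \sqrt{46702}$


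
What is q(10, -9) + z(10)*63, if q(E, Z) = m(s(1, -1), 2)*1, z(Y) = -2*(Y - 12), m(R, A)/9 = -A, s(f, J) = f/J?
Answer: 234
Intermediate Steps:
m(R, A) = -9*A (m(R, A) = 9*(-A) = -9*A)
z(Y) = 24 - 2*Y (z(Y) = -2*(-12 + Y) = 24 - 2*Y)
q(E, Z) = -18 (q(E, Z) = -9*2*1 = -18*1 = -18)
q(10, -9) + z(10)*63 = -18 + (24 - 2*10)*63 = -18 + (24 - 20)*63 = -18 + 4*63 = -18 + 252 = 234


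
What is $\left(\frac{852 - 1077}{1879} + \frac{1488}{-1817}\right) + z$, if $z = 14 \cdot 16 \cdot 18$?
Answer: $\frac{13762619799}{3414143} \approx 4031.1$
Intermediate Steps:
$z = 4032$ ($z = 224 \cdot 18 = 4032$)
$\left(\frac{852 - 1077}{1879} + \frac{1488}{-1817}\right) + z = \left(\frac{852 - 1077}{1879} + \frac{1488}{-1817}\right) + 4032 = \left(\left(-225\right) \frac{1}{1879} + 1488 \left(- \frac{1}{1817}\right)\right) + 4032 = \left(- \frac{225}{1879} - \frac{1488}{1817}\right) + 4032 = - \frac{3204777}{3414143} + 4032 = \frac{13762619799}{3414143}$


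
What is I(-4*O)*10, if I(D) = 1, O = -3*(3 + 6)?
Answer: 10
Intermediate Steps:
O = -27 (O = -3*9 = -27)
I(-4*O)*10 = 1*10 = 10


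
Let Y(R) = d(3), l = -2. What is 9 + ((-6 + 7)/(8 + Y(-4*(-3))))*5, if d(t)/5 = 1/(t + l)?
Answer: 122/13 ≈ 9.3846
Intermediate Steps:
d(t) = 5/(-2 + t) (d(t) = 5/(t - 2) = 5/(-2 + t))
Y(R) = 5 (Y(R) = 5/(-2 + 3) = 5/1 = 5*1 = 5)
9 + ((-6 + 7)/(8 + Y(-4*(-3))))*5 = 9 + ((-6 + 7)/(8 + 5))*5 = 9 + (1/13)*5 = 9 + 5/13 = 122/13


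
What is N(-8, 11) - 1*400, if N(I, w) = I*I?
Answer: -336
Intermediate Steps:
N(I, w) = I²
N(-8, 11) - 1*400 = (-8)² - 1*400 = 64 - 400 = -336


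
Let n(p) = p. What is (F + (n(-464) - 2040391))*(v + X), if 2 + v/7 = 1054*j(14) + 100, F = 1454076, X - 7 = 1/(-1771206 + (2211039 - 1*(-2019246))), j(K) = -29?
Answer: 102577833328065250/819693 ≈ 1.2514e+11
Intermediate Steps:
X = 17213554/2459079 (X = 7 + 1/(-1771206 + (2211039 - 1*(-2019246))) = 7 + 1/(-1771206 + (2211039 + 2019246)) = 7 + 1/(-1771206 + 4230285) = 7 + 1/2459079 = 17213554/2459079 ≈ 7.0000)
v = -213276 (v = -14 + 7*(1054*(-29) + 100) = -14 + 7*(-30566 + 100) = -14 + 7*(-30466) = -14 - 213262 = -213276)
(F + (n(-464) - 2040391))*(v + X) = (1454076 + (-464 - 2040391))*(-213276 + 17213554/2459079) = (1454076 - 2040855)*(-524445319250/2459079) = -586779*(-524445319250/2459079) = 102577833328065250/819693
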